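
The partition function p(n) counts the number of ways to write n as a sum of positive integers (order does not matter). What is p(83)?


Using the generating function prod_{k>=1} 1/(1-x^k), we compute p(83).
By dynamic programming over parts 1 through 83:
p(83) = 23338469

23338469


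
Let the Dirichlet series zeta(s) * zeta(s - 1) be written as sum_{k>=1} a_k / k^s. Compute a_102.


Convolution gives a_k = sum_{d | k} d * 1 = sum_{d | k} d = sigma(k), the sum of positive divisors of k.
For k = 102, the divisors are 1, 2, 3, 6, 17, 34, 51, 102, so
sigma(102) = 1 + 2 + 3 + 6 + 17 + 34 + 51 + 102 = 216.

216


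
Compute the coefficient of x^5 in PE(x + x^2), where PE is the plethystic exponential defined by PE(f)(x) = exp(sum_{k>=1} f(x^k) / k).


With f(x) = x + x^2, the exponent is sum_{k>=1} (x^k + x^(2k)) / k = -ln(1 - x) - ln(1 - x^2). Exponentiating:
PE(x + x^2) = 1 / ((1 - x)(1 - x^2)).
This is the generating function for partitions of n into parts of size 1 or 2. The number of 2's can be any j in 0..2, and the rest are 1's, so
[x^5] = floor(5/2) + 1 = 3.

3


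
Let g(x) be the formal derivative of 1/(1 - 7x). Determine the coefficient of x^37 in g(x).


Differentiate termwise: d/dx sum_{k>=0} 7^k x^k = sum_{k>=1} k 7^k x^(k-1) = sum_{j>=0} (j+1) 7^(j+1) x^j.
Equivalently, d/dx [1/(1 - 7x)] = 7/(1 - 7x)^2.
For j = 37: 38 * 7^38 = 38 * 129934811447123020117172145698449 = 4937522834990674764452541536541062.

4937522834990674764452541536541062


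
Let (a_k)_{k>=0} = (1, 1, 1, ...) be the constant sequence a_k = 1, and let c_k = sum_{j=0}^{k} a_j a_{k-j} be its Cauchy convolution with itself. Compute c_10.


Since a_j = 1 for all j >= 0, the convolution sum becomes
c_k = sum_{j=0}^{k} 1 * 1 = 1 * (k + 1).
Equivalently, the generating function of (a_k) is 1/(1 - x) and its square is 1/(1 - x)^2 = sum_{k>=0} 1(k + 1) x^k.
For k = 10: 1 * 11 = 11.

11


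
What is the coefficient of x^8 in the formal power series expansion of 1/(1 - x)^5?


The expansion 1/(1 - x)^r = sum_{k>=0} C(k + r - 1, r - 1) x^k follows from the multiset / negative-binomial theorem (or from repeated differentiation of the geometric series).
For r = 5 and k = 8:
C(12, 4) = 479001600 / (24 * 40320) = 495.

495


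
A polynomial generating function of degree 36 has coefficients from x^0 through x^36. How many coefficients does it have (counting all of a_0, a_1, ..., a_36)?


A polynomial of degree 36 takes the form a_0 + a_1 x + ... + a_36 x^36.
The number of coefficients is 36 + 1 = 37.

37


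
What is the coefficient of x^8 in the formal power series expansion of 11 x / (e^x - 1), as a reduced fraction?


The exponential generating function for Bernoulli numbers is
x / (e^x - 1) = sum_{k>=0} B_k x^k / k!.
So the coefficient of x^8 in 11 x / (e^x - 1) is 11 B_8 / 8!.
Computing: B_8 = -1/30, 8! = 40320, giving
11 * -1/30 / 40320 = -11/1209600.

-11/1209600


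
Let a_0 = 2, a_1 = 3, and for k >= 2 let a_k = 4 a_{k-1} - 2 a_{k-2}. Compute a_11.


Iterating the recurrence forward:
a_0 = 2
a_1 = 3
a_2 = 4*3 - 2*2 = 8
a_3 = 4*8 - 2*3 = 26
a_4 = 4*26 - 2*8 = 88
a_5 = 4*88 - 2*26 = 300
a_6 = 4*300 - 2*88 = 1024
a_7 = 4*1024 - 2*300 = 3496
a_8 = 4*3496 - 2*1024 = 11936
a_9 = 4*11936 - 2*3496 = 40752
a_10 = 4*40752 - 2*11936 = 139136
a_11 = 4*139136 - 2*40752 = 475040
So a_11 = 475040.

475040


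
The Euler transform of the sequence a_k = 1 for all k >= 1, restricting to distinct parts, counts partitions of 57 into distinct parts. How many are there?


Partitions of 57 into distinct parts can be computed via generating function.
Product (1+x)(1+x^2)(1+x^3)...
The coefficient of x^57 = 7917

7917


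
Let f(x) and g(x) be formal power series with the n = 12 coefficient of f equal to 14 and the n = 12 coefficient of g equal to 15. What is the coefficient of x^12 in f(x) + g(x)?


Addition of formal power series is termwise.
The coefficient of x^12 in f + g = 14 + 15
= 29

29


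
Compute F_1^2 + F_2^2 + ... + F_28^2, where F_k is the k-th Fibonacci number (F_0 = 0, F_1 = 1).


There is a standard identity sum_{k=0}^{N} F_k^2 = F_N * F_{N+1} (proved inductively from the telescoping relation F_k^2 = F_k F_{k+1} - F_{k-1} F_k). Then
sum_{k=1}^{28} F_k^2 = F_28 F_29 - F_0 F_1.
Computing: F_28 = 317811, F_29 = 514229, F_0 = 0, F_1 = 1.
Sum = 317811 * 514229 - 0 * 1 = 163427632719.

163427632719


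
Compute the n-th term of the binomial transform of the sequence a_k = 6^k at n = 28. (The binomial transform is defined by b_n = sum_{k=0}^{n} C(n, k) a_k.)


With a_k = 6^k, b_n = sum_{k=0}^{n} C(n, k) 6^k = (1 + 6)^n by the binomial theorem.
For n = 28: (1 + 6)^28 = 7^28 = 459986536544739960976801.

459986536544739960976801


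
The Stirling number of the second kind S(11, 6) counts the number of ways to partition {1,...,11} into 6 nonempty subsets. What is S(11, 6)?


Using the explicit formula S(n,k) = (1/k!) sum_{j=0}^{k} (-1)^(k-j) C(k,j) j^n:
S(11, 6) = 179487
Equivalently, S(n,k) is n! times the coefficient of x^n in the EGF (e^x - 1)^k / k!.

179487


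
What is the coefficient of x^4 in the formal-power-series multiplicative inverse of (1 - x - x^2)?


Let the inverse be f(x) = sum_{k>=0} a_k x^k. From f(x) * (1 - x - x^2) = 1 and matching coefficients:
 x^0: a_0 = 1.
 x^1: a_1 - a_0 = 0, so a_1 = 1.
 x^k (k >= 2): a_k - a_{k-1} - a_{k-2} = 0, i.e. a_k = a_{k-1} + a_{k-2}.
This is the Fibonacci-type recurrence shifted so that a_0 = a_1 = 1.
Iterating: a_0=1, a_1=1, a_2=2, a_3=3, a_4=5
a_4 = 5.

5


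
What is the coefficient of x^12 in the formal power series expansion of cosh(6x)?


The Maclaurin series is cosh(t) = sum_{m>=0} t^(2m) / (2m)!, so substituting t = 6x, only even powers of x are nonzero, with coefficient of x^(2m) equal to 6^(2m) / (2m)!.
For x^12 the coefficient is 6^12/12! = 2176782336/479001600 = 8748/1925.

8748/1925


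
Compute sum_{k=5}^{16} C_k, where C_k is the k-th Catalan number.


C_5 through C_16: 42, 132, 429, 1430, 4862, 16796, 58786, 208012, 742900, 2674440, 9694845, 35357670
Sum = 42 + 132 + 429 + 1430 + 4862 + 16796 + 58786 + 208012 + 742900 + 2674440 + 9694845 + 35357670
= 48760344

48760344


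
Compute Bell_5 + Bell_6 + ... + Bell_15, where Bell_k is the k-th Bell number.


Recall Bell_k counts set partitions of a k-set (with Bell_0 = 1 by convention).
Bell_5 through Bell_15: 52, 203, 877, 4140, 21147, 115975, 678570, 4213597, 27644437, 190899322, 1382958545
Sum = 52 + 203 + 877 + 4140 + 21147 + 115975 + 678570 + 4213597 + 27644437 + 190899322 + 1382958545 = 1606536865.

1606536865


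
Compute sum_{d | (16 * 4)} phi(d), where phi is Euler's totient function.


First, 16 * 4 = 64. One classical identity is sum_{d | n} phi(d) = n (each k in [1, n] has a unique gcd with n, and among the k's with gcd(k, n) = n/d there are phi(d) of them). So the sum equals 64. We also verify directly:
Divisors of 64: 1, 2, 4, 8, 16, 32, 64.
phi values: 1, 1, 2, 4, 8, 16, 32.
Sum = 64.

64


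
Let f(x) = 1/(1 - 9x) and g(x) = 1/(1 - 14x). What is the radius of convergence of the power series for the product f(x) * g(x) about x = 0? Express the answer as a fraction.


The radius of 1/(1 - 9x) is 1/9 (nearest singularity at x = 1/9), and the radius of 1/(1 - 14x) is 1/14.
The product f(x)*g(x) = 1/((1 - 9x)(1 - 14x)) has singularities at both 1/9 and 1/14, so its radius of convergence is the distance to the nearest one:
min(1/9, 1/14) = 1/14.

1/14


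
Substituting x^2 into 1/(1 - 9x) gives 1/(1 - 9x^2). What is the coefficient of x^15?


Since 1/(1 - 9x^2) only has even powers of x,
the coefficient of x^15 (odd) is 0.

0


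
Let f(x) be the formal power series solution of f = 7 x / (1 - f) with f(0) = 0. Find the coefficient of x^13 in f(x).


Apply Lagrange inversion: f = 7 x * phi(f) with phi(t) = 1/(1 - t), so
[x^n] f = 7^n * (1/n) [t^(n-1)] phi(t)^n = 7^n * (1/n) [t^(n-1)] (1 - t)^(-n) = 7^n * (1/n) C(2n - 2, n - 1) = 7^n * C_{n-1}.
For n = 13: C_12 = C(24, 12) / 13 = 2704156/13 = 208012.
With the 7^13 = 96889010407 factor, the coefficient is 96889010407 * 208012 = 20154076832780884.

20154076832780884


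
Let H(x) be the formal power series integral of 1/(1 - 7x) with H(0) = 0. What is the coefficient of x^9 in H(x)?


1/(1 - 7x) = sum_{k>=0} 7^k x^k. Integrating termwise with H(0) = 0:
H(x) = sum_{k>=0} 7^k x^(k+1) / (k+1) = sum_{m>=1} 7^(m-1) x^m / m.
For m = 9: 7^8/9 = 5764801/9 = 5764801/9.

5764801/9


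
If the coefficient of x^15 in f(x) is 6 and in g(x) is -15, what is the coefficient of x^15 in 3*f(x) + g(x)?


Scalar multiplication scales coefficients: 3 * 6 = 18.
Then add the g coefficient: 18 + -15
= 3

3


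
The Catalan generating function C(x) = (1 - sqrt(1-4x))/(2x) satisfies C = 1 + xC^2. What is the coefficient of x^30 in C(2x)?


Substituting x -> 2x scales the n-th coefficient by 2^n, so [x^30] C(2x) = 2^30 * C_30.
C_30 = C(2*30, 30)/(31) = 118264581564861424/31 = 3814986502092304.
So 2^30 * 3814986502092304 = 1073741824 * 3814986502092304 = 4096310565291970313322496.

4096310565291970313322496


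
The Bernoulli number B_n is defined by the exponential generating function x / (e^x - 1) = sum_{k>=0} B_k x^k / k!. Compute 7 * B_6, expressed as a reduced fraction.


Bernoulli numbers can also be computed recursively via B_0 = 1 and sum_{j=0}^{m} C(m+1, j) B_j = 0 for m >= 1. Odd-index Bernoulli numbers vanish for k >= 3.
Computing B_6 = 1/42, so 7 * B_6 = 7 * 1/42 = 1/6.

1/6


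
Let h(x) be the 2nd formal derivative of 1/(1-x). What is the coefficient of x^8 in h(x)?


Differentiating 2 times: d^2/dx^2 [1/(1-x)] = 2!/(1-x)^3.
The expansion 1/(1-x)^3 = sum_{k>=0} C(k+2, 2) x^k, so the coefficient of x^n in 2!/(1-x)^3 is 2! * C(n+2, 2).
For n = 8: 2 * C(10, 2) = 2 * 45 = 90

90


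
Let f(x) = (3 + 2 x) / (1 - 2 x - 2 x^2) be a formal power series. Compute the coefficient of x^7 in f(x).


Write f(x) = sum_{k>=0} a_k x^k. Multiplying both sides by 1 - 2 x - 2 x^2 gives
(1 - 2 x - 2 x^2) sum_{k>=0} a_k x^k = 3 + 2 x.
Matching coefficients:
 x^0: a_0 = 3
 x^1: a_1 - 2 a_0 = 2  =>  a_1 = 2*3 + 2 = 8
 x^k (k >= 2): a_k = 2 a_{k-1} + 2 a_{k-2}.
Iterating: a_2 = 22, a_3 = 60, a_4 = 164, a_5 = 448, a_6 = 1224, a_7 = 3344.
So the coefficient of x^7 is 3344.

3344


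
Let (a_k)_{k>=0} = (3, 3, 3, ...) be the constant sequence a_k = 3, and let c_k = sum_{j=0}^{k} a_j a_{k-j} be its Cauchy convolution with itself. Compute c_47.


Since a_j = 3 for all j >= 0, the convolution sum becomes
c_k = sum_{j=0}^{k} 3 * 3 = 9 * (k + 1).
Equivalently, the generating function of (a_k) is 3/(1 - x) and its square is 9/(1 - x)^2 = sum_{k>=0} 9(k + 1) x^k.
For k = 47: 9 * 48 = 432.

432


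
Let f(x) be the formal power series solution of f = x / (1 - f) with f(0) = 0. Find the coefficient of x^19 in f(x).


Apply Lagrange inversion: f = x * phi(f) with phi(t) = 1/(1 - t), so
[x^n] f = (1/n) [t^(n-1)] phi(t)^n = (1/n) [t^(n-1)] (1 - t)^(-n) = (1/n) C(2n - 2, n - 1) = C_{n-1}.
For n = 19: C_18 = C(36, 18) / 19 = 9075135300/19 = 477638700 = 477638700.

477638700


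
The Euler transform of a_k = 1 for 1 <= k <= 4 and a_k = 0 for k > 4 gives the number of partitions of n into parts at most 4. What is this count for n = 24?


Partitions of 24 into parts at most 4:
Using generating function (1-x)^(-1)(1-x^2)^(-1)...(1-x^4)^(-1),
the coefficient of x^24 = 169

169


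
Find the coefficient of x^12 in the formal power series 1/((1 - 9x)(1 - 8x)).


By partial fractions or Cauchy convolution:
The coefficient equals sum_{k=0}^{12} 9^k * 8^(12-k).
= 1992110014441

1992110014441


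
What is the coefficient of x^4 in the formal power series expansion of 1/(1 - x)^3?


The expansion 1/(1 - x)^r = sum_{k>=0} C(k + r - 1, r - 1) x^k follows from the multiset / negative-binomial theorem (or from repeated differentiation of the geometric series).
For r = 3 and k = 4:
C(6, 2) = 720 / (2 * 24) = 15.

15


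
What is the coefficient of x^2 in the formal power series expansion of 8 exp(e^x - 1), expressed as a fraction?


exp(e^x - 1) is the exponential generating function for the Bell numbers Bell_k: exp(e^x - 1) = sum_{k>=0} Bell_k x^k / k!.
So the coefficient of x^2 in 8 exp(e^x - 1) is 8 Bell_2 / 2!.
Computing: Bell_2 = 2 and 2! = 2, giving
8 * 2/2 = 8.

8


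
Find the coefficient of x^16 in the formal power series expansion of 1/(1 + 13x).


Write 1/(1 + c x) = 1/(1 - (-c) x) and apply the geometric-series identity
1/(1 - y) = sum_{k>=0} y^k to get 1/(1 + c x) = sum_{k>=0} (-c)^k x^k.
So the coefficient of x^k is (-c)^k = (-1)^k * c^k.
Here c = 13 and k = 16:
(-13)^16 = 1 * 665416609183179841 = 665416609183179841

665416609183179841


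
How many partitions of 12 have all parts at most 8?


Using the generating function (1-x)^(-1)(1-x^2)^(-1)...(1-x^8)^(-1),
the coefficient of x^12 counts these restricted partitions.
Result = 70

70


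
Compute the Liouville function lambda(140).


The Liouville function is lambda(k) = (-1)^Omega(k), where Omega(k) counts the prime factors of k with multiplicity.
Factoring: 140 = 2 * 2 * 5 * 7, so Omega(140) = 4.
lambda(140) = (-1)^4 = 1.

1


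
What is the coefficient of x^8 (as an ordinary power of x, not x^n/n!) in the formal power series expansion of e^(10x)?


The exponential series is e^y = sum_{k>=0} y^k / k!. Substituting y = 10x gives
e^(10x) = sum_{k>=0} 10^k x^k / k!.
So the coefficient of x^n is a^n/n! with a = 10, n = 8:
10^8 / 8! = 100000000/40320 = 156250/63

156250/63


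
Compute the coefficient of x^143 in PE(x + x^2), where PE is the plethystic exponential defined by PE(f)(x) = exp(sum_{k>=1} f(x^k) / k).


With f(x) = x + x^2, the exponent is sum_{k>=1} (x^k + x^(2k)) / k = -ln(1 - x) - ln(1 - x^2). Exponentiating:
PE(x + x^2) = 1 / ((1 - x)(1 - x^2)).
This is the generating function for partitions of n into parts of size 1 or 2. The number of 2's can be any j in 0..71, and the rest are 1's, so
[x^143] = floor(143/2) + 1 = 72.

72


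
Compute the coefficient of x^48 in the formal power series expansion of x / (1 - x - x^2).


Let f(x) = sum_{k>=0} a_k x^k. Multiplying f(x) * (1 - x - x^2) = x and matching coefficients gives a_0 = 0, a_1 = 1, and a_k = a_{k-1} + a_{k-2} for k >= 2. These are the Fibonacci numbers F_k.
Iterating from F_0 = 0, F_1 = 1:
F_0=0, F_1=1, F_2=1, F_3=2, F_4=3, F_5=5, F_6=8, F_7=13, F_8=21, F_9=34, ...
F_48 = 4807526976.

4807526976


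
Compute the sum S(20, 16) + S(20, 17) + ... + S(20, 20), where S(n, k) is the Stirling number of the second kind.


By definition, S(n, k) counts partitions of an n-set into exactly k nonempty blocks.
Computing row n = 20 for k = 16..20:
S(20, k): 22350954, 741285, 15675, 190, 1
Sum = 23108105.

23108105


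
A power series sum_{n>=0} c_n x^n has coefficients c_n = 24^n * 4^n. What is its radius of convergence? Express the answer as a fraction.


By the root test (Cauchy-Hadamard), the radius is R = 1 / limsup_n |c_n|^(1/n).
Here |c_n|^(1/n) = (24^n * 4^n)^(1/n) = 24 * 4 = 96 for all n.
So R = 1/96 = 1/96.

1/96


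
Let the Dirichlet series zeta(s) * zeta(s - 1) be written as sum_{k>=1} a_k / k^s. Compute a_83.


Convolution gives a_k = sum_{d | k} d * 1 = sum_{d | k} d = sigma(k), the sum of positive divisors of k.
For k = 83, the divisors are 1, 83, so
sigma(83) = 1 + 83 = 84.

84


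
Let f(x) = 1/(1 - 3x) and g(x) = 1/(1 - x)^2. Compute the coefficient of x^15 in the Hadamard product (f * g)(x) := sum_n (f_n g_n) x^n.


f has coefficients f_k = 3^k. For g = 1/(1 - x)^2 the coefficient is g_k = C(k + 1, 1) = k + 1. The Hadamard coefficient is (f * g)_k = 3^k * (k + 1).
For k = 15: 3^15 * 16 = 14348907 * 16 = 229582512.

229582512


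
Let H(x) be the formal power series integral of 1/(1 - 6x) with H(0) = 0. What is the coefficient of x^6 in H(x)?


1/(1 - 6x) = sum_{k>=0} 6^k x^k. Integrating termwise with H(0) = 0:
H(x) = sum_{k>=0} 6^k x^(k+1) / (k+1) = sum_{m>=1} 6^(m-1) x^m / m.
For m = 6: 6^5/6 = 7776/6 = 1296.

1296


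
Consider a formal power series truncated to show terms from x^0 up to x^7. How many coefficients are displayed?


From x^0 to x^7 inclusive, the count is 7 - 0 + 1 = 8.

8


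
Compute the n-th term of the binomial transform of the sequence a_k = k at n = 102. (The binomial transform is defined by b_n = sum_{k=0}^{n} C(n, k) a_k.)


With a_k = k, b_n = sum_{k=0}^{n} C(n, k) k. Using k * C(n, k) = n * C(n-1, k-1) gives b_n = n * sum_{k>=1} C(n-1, k-1) = n * 2^(n-1).
For n = 102: 102 * 2^101 = 102 * 2535301200456458802993406410752 = 258600722446558797905327453896704.

258600722446558797905327453896704


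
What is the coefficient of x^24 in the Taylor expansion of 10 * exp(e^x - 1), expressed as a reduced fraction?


exp(e^x - 1) = sum_{k>=0} Bell_k x^k / k!, where Bell_k is the k-th Bell number.
So the coefficient of x^24 is 10 * Bell_24 / 24!.
Computing: Bell_24 = 445958869294805289 and 24! = 620448401733239439360000, giving
10 * 445958869294805289/620448401733239439360000 = 148652956431601763/20681613391107981312000.

148652956431601763/20681613391107981312000


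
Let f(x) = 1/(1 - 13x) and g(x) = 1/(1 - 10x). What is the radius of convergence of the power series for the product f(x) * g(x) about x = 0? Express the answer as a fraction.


The radius of 1/(1 - 13x) is 1/13 (nearest singularity at x = 1/13), and the radius of 1/(1 - 10x) is 1/10.
The product f(x)*g(x) = 1/((1 - 13x)(1 - 10x)) has singularities at both 1/13 and 1/10, so its radius of convergence is the distance to the nearest one:
min(1/13, 1/10) = 1/13.

1/13


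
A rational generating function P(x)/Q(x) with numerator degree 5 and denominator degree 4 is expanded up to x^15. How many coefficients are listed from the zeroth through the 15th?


Expanding up to x^15 gives the coefficients for x^0, x^1, ..., x^15.
That is 15 + 1 = 16 coefficients in total.

16


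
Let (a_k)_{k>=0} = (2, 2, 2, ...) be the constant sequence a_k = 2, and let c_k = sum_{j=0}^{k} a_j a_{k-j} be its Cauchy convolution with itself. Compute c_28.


Since a_j = 2 for all j >= 0, the convolution sum becomes
c_k = sum_{j=0}^{k} 2 * 2 = 4 * (k + 1).
Equivalently, the generating function of (a_k) is 2/(1 - x) and its square is 4/(1 - x)^2 = sum_{k>=0} 4(k + 1) x^k.
For k = 28: 4 * 29 = 116.

116


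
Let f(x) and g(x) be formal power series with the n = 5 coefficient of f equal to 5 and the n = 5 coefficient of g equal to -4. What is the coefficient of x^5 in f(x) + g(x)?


Addition of formal power series is termwise.
The coefficient of x^5 in f + g = 5 + -4
= 1

1


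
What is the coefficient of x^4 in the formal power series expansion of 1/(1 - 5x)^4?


The general identity 1/(1 - c x)^r = sum_{k>=0} c^k C(k + r - 1, r - 1) x^k follows by substituting y = c x into 1/(1 - y)^r = sum_{k>=0} C(k + r - 1, r - 1) y^k.
For c = 5, r = 4, k = 4:
5^4 * C(7, 3) = 625 * 35 = 21875.

21875


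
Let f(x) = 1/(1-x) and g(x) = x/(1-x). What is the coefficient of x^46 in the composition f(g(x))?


First simplify the composition: f(g(x)) = 1/(1 - x/(1-x)) = (1-x)/((1-x) - x) = (1-x)/(1-2x).
Now extract the coefficient. Write (1-x)/(1-2x) = 1/(1-2x) - x/(1-2x).
The coefficient of x^n in 1/(1-2x) is 2^n, and in x/(1-2x) is 2^(n-1) (for n >= 1).
So the coefficient of x^46 is 2^46 - 2^45 = 70368744177664 - 35184372088832 = 35184372088832.

35184372088832


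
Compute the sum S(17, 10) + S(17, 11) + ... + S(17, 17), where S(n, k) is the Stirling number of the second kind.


By definition, S(n, k) counts partitions of an n-set into exactly k nonempty blocks.
Computing row n = 17 for k = 10..17:
S(17, k): 2758334150, 512060978, 62022324, 4910178, 249900, 7820, 136, 1
Sum = 3337585487.

3337585487


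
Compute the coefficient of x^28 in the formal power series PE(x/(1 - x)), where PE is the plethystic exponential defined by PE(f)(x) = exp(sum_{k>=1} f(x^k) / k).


For f(x) = x/(1 - x) we have
sum_{k>=1} f(x^k) / k = sum_{k>=1} (1/k) * x^k / (1 - x^k) = sum_{k, m >= 1} x^(k m) / k,
which after exponentiating simplifies to
PE(x/(1 - x)) = prod_{k>=1} 1 / (1 - x^k).
This is the generating function for the partition function p(n), so the coefficient of x^28 is p(28).
Computing p(28) by dynamic programming over parts 1, 2, ..., 28: p(28) = 3718.

3718


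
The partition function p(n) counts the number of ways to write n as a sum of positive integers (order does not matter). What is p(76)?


Using the generating function prod_{k>=1} 1/(1-x^k), we compute p(76).
By dynamic programming over parts 1 through 76:
p(76) = 9289091

9289091


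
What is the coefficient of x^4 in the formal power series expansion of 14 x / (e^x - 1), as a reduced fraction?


The exponential generating function for Bernoulli numbers is
x / (e^x - 1) = sum_{k>=0} B_k x^k / k!.
So the coefficient of x^4 in 14 x / (e^x - 1) is 14 B_4 / 4!.
Computing: B_4 = -1/30, 4! = 24, giving
14 * -1/30 / 24 = -7/360.

-7/360


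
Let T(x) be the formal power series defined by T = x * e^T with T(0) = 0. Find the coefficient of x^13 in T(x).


Apply the Lagrange inversion formula: if T = x * phi(T) with phi(t) = e^t, then
[x^n] T = (1/n) [t^(n-1)] phi(t)^n = (1/n) [t^(n-1)] e^(n t) = (1/n) * n^(n-1) / (n-1)! = n^(n-1) / n!.
When c = 1 this is the Cayley count of rooted labeled trees on n vertices, divided by n!.
For n = 13: 13^12 / 13! = 23298085122481/6227020800 = 1792160394037/479001600.

1792160394037/479001600


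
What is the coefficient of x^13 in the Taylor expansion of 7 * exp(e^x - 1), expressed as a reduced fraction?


exp(e^x - 1) = sum_{k>=0} Bell_k x^k / k!, where Bell_k is the k-th Bell number.
So the coefficient of x^13 is 7 * Bell_13 / 13!.
Computing: Bell_13 = 27644437 and 13! = 6227020800, giving
7 * 27644437/6227020800 = 27644437/889574400.

27644437/889574400


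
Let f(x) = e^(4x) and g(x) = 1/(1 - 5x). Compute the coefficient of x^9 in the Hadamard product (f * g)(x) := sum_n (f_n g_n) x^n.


Expanding: f_k = 4^k/k! (from e^(4x)) and g_k = 5^k (from 1/(1 - 5x)). So the Hadamard coefficient (f * g)_k = 4^k 5^k / k! = (20)^k / k!.
For k = 9: 20^9/9! = 512000000000/362880 = 800000000/567.

800000000/567


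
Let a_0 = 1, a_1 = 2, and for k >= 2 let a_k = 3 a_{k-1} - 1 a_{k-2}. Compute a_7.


Iterating the recurrence forward:
a_0 = 1
a_1 = 2
a_2 = 3*2 - 1*1 = 5
a_3 = 3*5 - 1*2 = 13
a_4 = 3*13 - 1*5 = 34
a_5 = 3*34 - 1*13 = 89
a_6 = 3*89 - 1*34 = 233
a_7 = 3*233 - 1*89 = 610
So a_7 = 610.

610


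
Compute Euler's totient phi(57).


phi(n) counts integers in [1, n] coprime to n. Using the multiplicative formula phi(n) = n * prod_{p | n} (1 - 1/p):
57 = 3 * 19, so
phi(57) = 57 * (1 - 1/3) * (1 - 1/19) = 36.

36


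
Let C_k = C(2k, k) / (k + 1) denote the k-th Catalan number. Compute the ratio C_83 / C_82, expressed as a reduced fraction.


Using C_k = (2k)! / (k! (k+1)!), the ratio C_{k+1}/C_k simplifies to
C_{k+1}/C_k = [(2k+2)! / ((k+1)! (k+2)!)] * [k! (k+1)! / (2k)!]
 = (2k+2)(2k+1) / ((k+1)(k+2)) = 2(2k+1) / (k+2).
For k = 82: 2(2*82 + 1) / (82 + 2) = 330/84 = 55/14.

55/14


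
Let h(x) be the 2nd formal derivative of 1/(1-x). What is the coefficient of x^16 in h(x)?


Differentiating 2 times: d^2/dx^2 [1/(1-x)] = 2!/(1-x)^3.
The expansion 1/(1-x)^3 = sum_{k>=0} C(k+2, 2) x^k, so the coefficient of x^n in 2!/(1-x)^3 is 2! * C(n+2, 2).
For n = 16: 2 * C(18, 2) = 2 * 153 = 306

306


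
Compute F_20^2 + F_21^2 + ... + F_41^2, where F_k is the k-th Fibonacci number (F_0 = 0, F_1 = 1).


There is a standard identity sum_{k=0}^{N} F_k^2 = F_N * F_{N+1} (proved inductively from the telescoping relation F_k^2 = F_k F_{k+1} - F_{k-1} F_k). Then
sum_{k=20}^{41} F_k^2 = F_41 F_42 - F_19 F_20.
Computing: F_41 = 165580141, F_42 = 267914296, F_19 = 4181, F_20 = 6765.
Sum = 165580141 * 267914296 - 4181 * 6765 = 44361286879311271.

44361286879311271


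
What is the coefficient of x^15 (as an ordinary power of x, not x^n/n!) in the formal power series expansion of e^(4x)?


The exponential series is e^y = sum_{k>=0} y^k / k!. Substituting y = 4x gives
e^(4x) = sum_{k>=0} 4^k x^k / k!.
So the coefficient of x^n is a^n/n! with a = 4, n = 15:
4^15 / 15! = 1073741824/1307674368000 = 524288/638512875

524288/638512875


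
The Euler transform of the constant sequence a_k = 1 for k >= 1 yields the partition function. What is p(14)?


The Euler transform converts the sequence a_k = 1 into the number of integer partitions.
Using the recurrence or dynamic programming:
p(14) = 135

135


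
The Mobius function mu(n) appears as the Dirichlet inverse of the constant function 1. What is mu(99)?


99 has a squared prime factor, so mu(99) = 0.
Factorization reveals a repeated prime.

0


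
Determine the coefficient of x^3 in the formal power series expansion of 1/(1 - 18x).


The geometric series identity gives 1/(1 - c x) = sum_{k>=0} c^k x^k, so the coefficient of x^k is c^k.
Here c = 18 and k = 3.
Computing: 18^3 = 5832

5832


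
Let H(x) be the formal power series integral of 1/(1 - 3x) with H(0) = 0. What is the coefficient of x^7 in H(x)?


1/(1 - 3x) = sum_{k>=0} 3^k x^k. Integrating termwise with H(0) = 0:
H(x) = sum_{k>=0} 3^k x^(k+1) / (k+1) = sum_{m>=1} 3^(m-1) x^m / m.
For m = 7: 3^6/7 = 729/7 = 729/7.

729/7


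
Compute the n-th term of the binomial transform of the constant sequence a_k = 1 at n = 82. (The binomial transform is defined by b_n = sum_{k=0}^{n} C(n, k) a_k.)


With a_k = 1 for all k, b_n = sum_{k=0}^{n} C(n, k) = 2^n by the binomial theorem.
For n = 82: 2^82 = 4835703278458516698824704.

4835703278458516698824704


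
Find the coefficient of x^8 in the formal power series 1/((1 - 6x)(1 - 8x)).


By partial fractions or Cauchy convolution:
The coefficient equals sum_{k=0}^{8} 6^k * 8^(8-k).
= 62070016

62070016


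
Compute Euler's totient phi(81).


phi(n) counts integers in [1, n] coprime to n. Using the multiplicative formula phi(n) = n * prod_{p | n} (1 - 1/p):
81 = 3^4, so
phi(81) = 81 * (1 - 1/3) = 54.

54


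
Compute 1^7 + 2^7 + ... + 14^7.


This power sum has a closed form given by Faulhaber's formula
sum_{k=1}^{m} k^p = (1 / (p + 1)) * sum_{j=0}^{p} C(p + 1, j) B_j m^(p + 1 - j),
but for small m direct computation is fastest:
1 + 128 + 2187 + 16384 + 78125 + 279936 + 823543 + 2097152 + 4782969 + 10000000 + 19487171 + 35831808 + 62748517 + 105413504 = 241561425.

241561425


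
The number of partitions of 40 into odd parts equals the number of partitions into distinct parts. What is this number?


Computing partitions of 40 into odd parts (1, 3, 5, ...):
Using the generating function prod_{k>=0} 1/(1-x^(2k+1)),
the count is 1113

1113


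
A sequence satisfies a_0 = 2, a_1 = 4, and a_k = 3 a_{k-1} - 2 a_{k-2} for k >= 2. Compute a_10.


The characteristic equation is t^2 - 3 t + 2 = 0, with roots r_1 = 2 and r_2 = 1 (so c_1 = r_1 + r_2, c_2 = -r_1 r_2 as required).
One can use the closed form a_n = A r_1^n + B r_2^n, but direct iteration is more reliable:
a_0 = 2, a_1 = 4, a_2 = 8, a_3 = 16, a_4 = 32, a_5 = 64, a_6 = 128, a_7 = 256, a_8 = 512, a_9 = 1024, a_10 = 2048.
So a_10 = 2048.

2048


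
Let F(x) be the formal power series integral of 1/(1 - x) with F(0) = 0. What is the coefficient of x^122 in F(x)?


1/(1 - x) = sum_{k>=0} x^k. Integrating termwise and using F(0) = 0 gives
F(x) = sum_{k>=0} x^(k+1) / (k+1) = sum_{m>=1} x^m / m = -ln(1 - x).
So the coefficient of x^122 is 1/122 = 1/122.

1/122


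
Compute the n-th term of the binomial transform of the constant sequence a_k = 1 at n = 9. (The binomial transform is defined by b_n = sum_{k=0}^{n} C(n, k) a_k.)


With a_k = 1 for all k, b_n = sum_{k=0}^{n} C(n, k) = 2^n by the binomial theorem.
For n = 9: 2^9 = 512.

512


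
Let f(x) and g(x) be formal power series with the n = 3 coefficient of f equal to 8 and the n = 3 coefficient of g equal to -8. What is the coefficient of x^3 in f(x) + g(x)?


Addition of formal power series is termwise.
The coefficient of x^3 in f + g = 8 + -8
= 0

0


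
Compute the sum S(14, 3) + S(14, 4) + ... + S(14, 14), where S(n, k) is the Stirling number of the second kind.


By definition, S(n, k) counts partitions of an n-set into exactly k nonempty blocks.
Computing row n = 14 for k = 3..14:
S(14, k): 788970, 10391745, 40075035, 63436373, 49329280, 20912320, 5135130, 752752, 66066, 3367, 91, 1
Sum = 190891130.

190891130


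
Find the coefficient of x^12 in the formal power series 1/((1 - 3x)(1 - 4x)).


By partial fractions or Cauchy convolution:
The coefficient equals sum_{k=0}^{12} 3^k * 4^(12-k).
= 65514541

65514541


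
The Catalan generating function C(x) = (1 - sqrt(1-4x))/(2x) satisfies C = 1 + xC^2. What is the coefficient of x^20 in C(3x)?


Substituting x -> 3x scales the n-th coefficient by 3^n, so [x^20] C(3x) = 3^20 * C_20.
C_20 = C(2*20, 20)/(21) = 137846528820/21 = 6564120420.
So 3^20 * 6564120420 = 3486784401 * 6564120420 = 22887672686741568420.

22887672686741568420


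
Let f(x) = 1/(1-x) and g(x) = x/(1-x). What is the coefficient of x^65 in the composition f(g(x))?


First simplify the composition: f(g(x)) = 1/(1 - x/(1-x)) = (1-x)/((1-x) - x) = (1-x)/(1-2x).
Now extract the coefficient. Write (1-x)/(1-2x) = 1/(1-2x) - x/(1-2x).
The coefficient of x^n in 1/(1-2x) is 2^n, and in x/(1-2x) is 2^(n-1) (for n >= 1).
So the coefficient of x^65 is 2^65 - 2^64 = 36893488147419103232 - 18446744073709551616 = 18446744073709551616.

18446744073709551616


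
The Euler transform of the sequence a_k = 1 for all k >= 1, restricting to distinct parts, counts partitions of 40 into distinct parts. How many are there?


Partitions of 40 into distinct parts can be computed via generating function.
Product (1+x)(1+x^2)(1+x^3)...
The coefficient of x^40 = 1113

1113


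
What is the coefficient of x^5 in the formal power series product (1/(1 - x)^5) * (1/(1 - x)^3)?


Combine the factors: (1/(1 - x)^5) * (1/(1 - x)^3) = 1/(1 - x)^8.
Then use 1/(1 - x)^r = sum_{k>=0} C(k + r - 1, r - 1) x^k with r = 8 and k = 5:
C(12, 7) = 792.

792


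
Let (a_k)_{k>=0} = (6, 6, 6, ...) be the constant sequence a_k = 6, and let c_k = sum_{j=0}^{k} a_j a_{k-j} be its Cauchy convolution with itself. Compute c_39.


Since a_j = 6 for all j >= 0, the convolution sum becomes
c_k = sum_{j=0}^{k} 6 * 6 = 36 * (k + 1).
Equivalently, the generating function of (a_k) is 6/(1 - x) and its square is 36/(1 - x)^2 = sum_{k>=0} 36(k + 1) x^k.
For k = 39: 36 * 40 = 1440.

1440


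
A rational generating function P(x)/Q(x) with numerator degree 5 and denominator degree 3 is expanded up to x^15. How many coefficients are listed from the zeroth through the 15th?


Expanding up to x^15 gives the coefficients for x^0, x^1, ..., x^15.
That is 15 + 1 = 16 coefficients in total.

16


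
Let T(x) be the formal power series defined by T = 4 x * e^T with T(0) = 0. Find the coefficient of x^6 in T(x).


Apply the Lagrange inversion formula: if T = 4 x * phi(T) with phi(t) = e^t, then
[x^n] T = 4^n * (1/n) [t^(n-1)] phi(t)^n = 4^n * (1/n) [t^(n-1)] e^(n t) = 4^n * (1/n) * n^(n-1) / (n-1)! = 4^n * n^(n-1) / n!.
When c = 1 this is the Cayley count of rooted labeled trees on n vertices, divided by n!.
For n = 6: 4^6 * 6^5 / 6! = 4096 * 7776/720 = 221184/5.

221184/5


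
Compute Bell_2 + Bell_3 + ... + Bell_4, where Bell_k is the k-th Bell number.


Recall Bell_k counts set partitions of a k-set (with Bell_0 = 1 by convention).
Bell_2 through Bell_4: 2, 5, 15
Sum = 2 + 5 + 15 = 22.

22


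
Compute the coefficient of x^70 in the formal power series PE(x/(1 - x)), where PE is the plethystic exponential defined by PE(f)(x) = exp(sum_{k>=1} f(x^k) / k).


For f(x) = x/(1 - x) we have
sum_{k>=1} f(x^k) / k = sum_{k>=1} (1/k) * x^k / (1 - x^k) = sum_{k, m >= 1} x^(k m) / k,
which after exponentiating simplifies to
PE(x/(1 - x)) = prod_{k>=1} 1 / (1 - x^k).
This is the generating function for the partition function p(n), so the coefficient of x^70 is p(70).
Computing p(70) by dynamic programming over parts 1, 2, ..., 70: p(70) = 4087968.

4087968


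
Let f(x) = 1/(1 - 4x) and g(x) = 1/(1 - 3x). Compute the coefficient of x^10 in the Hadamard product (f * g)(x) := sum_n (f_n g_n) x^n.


f has coefficients f_k = 4^k and g has coefficients g_k = 3^k, so the Hadamard product has coefficient (f*g)_k = 4^k * 3^k = 12^k.
For k = 10: 12^10 = 61917364224.

61917364224


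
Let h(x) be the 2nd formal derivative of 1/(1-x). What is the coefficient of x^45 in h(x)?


Differentiating 2 times: d^2/dx^2 [1/(1-x)] = 2!/(1-x)^3.
The expansion 1/(1-x)^3 = sum_{k>=0} C(k+2, 2) x^k, so the coefficient of x^n in 2!/(1-x)^3 is 2! * C(n+2, 2).
For n = 45: 2 * C(47, 2) = 2 * 1081 = 2162

2162


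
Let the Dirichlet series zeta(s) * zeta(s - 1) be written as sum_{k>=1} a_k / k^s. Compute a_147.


Convolution gives a_k = sum_{d | k} d * 1 = sum_{d | k} d = sigma(k), the sum of positive divisors of k.
For k = 147, the divisors are 1, 3, 7, 21, 49, 147, so
sigma(147) = 1 + 3 + 7 + 21 + 49 + 147 = 228.

228


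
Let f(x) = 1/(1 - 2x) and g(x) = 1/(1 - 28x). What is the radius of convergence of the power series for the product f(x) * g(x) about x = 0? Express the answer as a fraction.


The radius of 1/(1 - 2x) is 1/2 (nearest singularity at x = 1/2), and the radius of 1/(1 - 28x) is 1/28.
The product f(x)*g(x) = 1/((1 - 2x)(1 - 28x)) has singularities at both 1/2 and 1/28, so its radius of convergence is the distance to the nearest one:
min(1/2, 1/28) = 1/28.

1/28


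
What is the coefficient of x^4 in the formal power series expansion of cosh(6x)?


The Maclaurin series is cosh(t) = sum_{m>=0} t^(2m) / (2m)!, so substituting t = 6x, only even powers of x are nonzero, with coefficient of x^(2m) equal to 6^(2m) / (2m)!.
For x^4 the coefficient is 6^4/4! = 1296/24 = 54.

54


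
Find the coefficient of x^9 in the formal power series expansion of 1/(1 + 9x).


Write 1/(1 + c x) = 1/(1 - (-c) x) and apply the geometric-series identity
1/(1 - y) = sum_{k>=0} y^k to get 1/(1 + c x) = sum_{k>=0} (-c)^k x^k.
So the coefficient of x^k is (-c)^k = (-1)^k * c^k.
Here c = 9 and k = 9:
(-9)^9 = -1 * 387420489 = -387420489

-387420489


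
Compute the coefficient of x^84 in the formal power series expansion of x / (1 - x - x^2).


Let f(x) = sum_{k>=0} a_k x^k. Multiplying f(x) * (1 - x - x^2) = x and matching coefficients gives a_0 = 0, a_1 = 1, and a_k = a_{k-1} + a_{k-2} for k >= 2. These are the Fibonacci numbers F_k.
Iterating from F_0 = 0, F_1 = 1:
F_0=0, F_1=1, F_2=1, F_3=2, F_4=3, F_5=5, F_6=8, F_7=13, F_8=21, F_9=34, ...
F_84 = 160500643816367088.

160500643816367088


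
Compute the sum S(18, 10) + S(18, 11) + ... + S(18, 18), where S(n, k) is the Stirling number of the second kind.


By definition, S(n, k) counts partitions of an n-set into exactly k nonempty blocks.
Computing row n = 18 for k = 10..18:
S(18, k): 37112163803, 8391004908, 1256328866, 125854638, 8408778, 367200, 9996, 153, 1
Sum = 46894138343.

46894138343


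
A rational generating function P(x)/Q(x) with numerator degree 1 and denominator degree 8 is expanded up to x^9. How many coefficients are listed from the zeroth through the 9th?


Expanding up to x^9 gives the coefficients for x^0, x^1, ..., x^9.
That is 9 + 1 = 10 coefficients in total.

10


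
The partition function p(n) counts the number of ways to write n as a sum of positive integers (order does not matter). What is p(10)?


Using the generating function prod_{k>=1} 1/(1-x^k), we compute p(10).
By dynamic programming over parts 1 through 10:
p(10) = 42

42


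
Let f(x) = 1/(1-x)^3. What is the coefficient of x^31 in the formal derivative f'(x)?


Differentiate: d/dx [ 1/(1-x)^r ] = r / (1-x)^(r+1).
Here r = 3, so f'(x) = 3 / (1-x)^4.
The expansion of 1/(1-x)^(r+1) has coefficient of x^n equal to C(n+r, r).
So the coefficient of x^31 in f'(x) is
3 * C(34, 3) = 3 * 5984 = 17952

17952


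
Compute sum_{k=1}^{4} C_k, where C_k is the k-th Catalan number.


C_1 through C_4: 1, 2, 5, 14
Sum = 1 + 2 + 5 + 14
= 22

22


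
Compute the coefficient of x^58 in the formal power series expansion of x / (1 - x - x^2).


Let f(x) = sum_{k>=0} a_k x^k. Multiplying f(x) * (1 - x - x^2) = x and matching coefficients gives a_0 = 0, a_1 = 1, and a_k = a_{k-1} + a_{k-2} for k >= 2. These are the Fibonacci numbers F_k.
Iterating from F_0 = 0, F_1 = 1:
F_0=0, F_1=1, F_2=1, F_3=2, F_4=3, F_5=5, F_6=8, F_7=13, F_8=21, F_9=34, ...
F_58 = 591286729879.

591286729879


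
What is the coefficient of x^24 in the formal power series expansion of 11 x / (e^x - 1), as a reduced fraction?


The exponential generating function for Bernoulli numbers is
x / (e^x - 1) = sum_{k>=0} B_k x^k / k!.
So the coefficient of x^24 in 11 x / (e^x - 1) is 11 B_24 / 24!.
Computing: B_24 = -236364091/2730, 24! = 620448401733239439360000, giving
11 * -236364091/2730 / 620448401733239439360000 = -236364091/153984012430158515404800000.

-236364091/153984012430158515404800000


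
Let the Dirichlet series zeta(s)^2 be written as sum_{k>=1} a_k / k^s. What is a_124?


The Dirichlet convolution of the constant function 1 with itself gives (1 * 1)(k) = sum_{d | k} 1 = d(k), the number of positive divisors of k.
Since zeta(s) = sum_{k>=1} 1/k^s, we have zeta(s)^2 = sum_{k>=1} d(k)/k^s, so a_k = d(k).
For k = 124: the divisors are 1, 2, 4, 31, 62, 124.
Count = 6.

6


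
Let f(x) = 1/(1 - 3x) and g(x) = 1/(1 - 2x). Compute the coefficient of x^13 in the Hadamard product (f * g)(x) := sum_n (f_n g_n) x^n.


f has coefficients f_k = 3^k and g has coefficients g_k = 2^k, so the Hadamard product has coefficient (f*g)_k = 3^k * 2^k = 6^k.
For k = 13: 6^13 = 13060694016.

13060694016


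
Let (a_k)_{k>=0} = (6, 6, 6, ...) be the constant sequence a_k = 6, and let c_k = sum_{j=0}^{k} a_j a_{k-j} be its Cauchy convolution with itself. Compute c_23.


Since a_j = 6 for all j >= 0, the convolution sum becomes
c_k = sum_{j=0}^{k} 6 * 6 = 36 * (k + 1).
Equivalently, the generating function of (a_k) is 6/(1 - x) and its square is 36/(1 - x)^2 = sum_{k>=0} 36(k + 1) x^k.
For k = 23: 36 * 24 = 864.

864


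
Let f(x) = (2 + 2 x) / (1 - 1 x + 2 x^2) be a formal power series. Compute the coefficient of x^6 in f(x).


Write f(x) = sum_{k>=0} a_k x^k. Multiplying both sides by 1 - 1 x + 2 x^2 gives
(1 - 1 x + 2 x^2) sum_{k>=0} a_k x^k = 2 + 2 x.
Matching coefficients:
 x^0: a_0 = 2
 x^1: a_1 - 1 a_0 = 2  =>  a_1 = 1*2 + 2 = 4
 x^k (k >= 2): a_k = 1 a_{k-1} - 2 a_{k-2}.
Iterating: a_2 = 0, a_3 = -8, a_4 = -8, a_5 = 8, a_6 = 24.
So the coefficient of x^6 is 24.

24


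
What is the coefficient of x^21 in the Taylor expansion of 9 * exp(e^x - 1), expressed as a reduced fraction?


exp(e^x - 1) = sum_{k>=0} Bell_k x^k / k!, where Bell_k is the k-th Bell number.
So the coefficient of x^21 is 9 * Bell_21 / 21!.
Computing: Bell_21 = 474869816156751 and 21! = 51090942171709440000, giving
9 * 474869816156751/51090942171709440000 = 158289938718917/1892257117470720000.

158289938718917/1892257117470720000


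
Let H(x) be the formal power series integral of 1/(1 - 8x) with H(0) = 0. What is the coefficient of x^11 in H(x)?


1/(1 - 8x) = sum_{k>=0} 8^k x^k. Integrating termwise with H(0) = 0:
H(x) = sum_{k>=0} 8^k x^(k+1) / (k+1) = sum_{m>=1} 8^(m-1) x^m / m.
For m = 11: 8^10/11 = 1073741824/11 = 1073741824/11.

1073741824/11


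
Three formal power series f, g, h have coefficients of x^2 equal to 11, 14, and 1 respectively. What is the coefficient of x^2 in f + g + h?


Series addition is componentwise:
11 + 14 + 1
= 26

26


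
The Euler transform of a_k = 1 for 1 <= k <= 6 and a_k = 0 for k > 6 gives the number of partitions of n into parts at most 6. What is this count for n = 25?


Partitions of 25 into parts at most 6:
Using generating function (1-x)^(-1)(1-x^2)^(-1)...(1-x^6)^(-1),
the coefficient of x^25 = 612

612


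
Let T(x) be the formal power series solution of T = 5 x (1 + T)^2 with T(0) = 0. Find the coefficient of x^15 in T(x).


Apply the Lagrange inversion formula: if T = 5 x * phi(T) with phi(t) = (1 + t)^2, then [x^n] T = 5^n * (1/n) [t^(n-1)] phi(t)^n = 5^n * (1/n) [t^(n-1)] (1 + t)^(2n) = 5^n * (1/n) C(2n, n-1).
Using the identity C(2n, n-1) = C(2n, n) * n / (n+1), the unscaled factor equals C(2n, n) / (n+1) = C_n, the n-th Catalan number.
For n = 15: C_15 = C(30, 15) / 16 = 155117520/16 = 9694845.
With the 5^15 = 30517578125 factor, the coefficient is 30517578125 * 9694845 = 295863189697265625.

295863189697265625
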